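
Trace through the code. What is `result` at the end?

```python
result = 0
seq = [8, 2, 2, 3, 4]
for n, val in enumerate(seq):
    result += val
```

Let's trace through this code step by step.

Initialize: result = 0
Initialize: seq = [8, 2, 2, 3, 4]
Entering loop: for n, val in enumerate(seq):

After execution: result = 19
19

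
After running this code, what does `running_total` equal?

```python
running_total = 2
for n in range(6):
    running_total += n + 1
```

Let's trace through this code step by step.

Initialize: running_total = 2
Entering loop: for n in range(6):

After execution: running_total = 23
23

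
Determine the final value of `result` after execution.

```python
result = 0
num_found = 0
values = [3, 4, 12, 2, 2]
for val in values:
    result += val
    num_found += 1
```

Let's trace through this code step by step.

Initialize: result = 0
Initialize: num_found = 0
Initialize: values = [3, 4, 12, 2, 2]
Entering loop: for val in values:

After execution: result = 23
23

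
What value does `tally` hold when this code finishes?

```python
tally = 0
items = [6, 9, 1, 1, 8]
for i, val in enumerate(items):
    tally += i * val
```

Let's trace through this code step by step.

Initialize: tally = 0
Initialize: items = [6, 9, 1, 1, 8]
Entering loop: for i, val in enumerate(items):

After execution: tally = 46
46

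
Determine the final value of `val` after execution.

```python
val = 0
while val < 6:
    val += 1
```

Let's trace through this code step by step.

Initialize: val = 0
Entering loop: while val < 6:

After execution: val = 6
6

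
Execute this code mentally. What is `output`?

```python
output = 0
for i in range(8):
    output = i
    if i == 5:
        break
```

Let's trace through this code step by step.

Initialize: output = 0
Entering loop: for i in range(8):

After execution: output = 5
5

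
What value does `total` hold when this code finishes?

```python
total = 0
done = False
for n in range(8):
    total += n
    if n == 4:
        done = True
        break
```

Let's trace through this code step by step.

Initialize: total = 0
Initialize: done = False
Entering loop: for n in range(8):

After execution: total = 10
10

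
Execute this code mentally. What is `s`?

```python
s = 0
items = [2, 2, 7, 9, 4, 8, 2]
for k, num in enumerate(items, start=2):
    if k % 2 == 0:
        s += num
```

Let's trace through this code step by step.

Initialize: s = 0
Initialize: items = [2, 2, 7, 9, 4, 8, 2]
Entering loop: for k, num in enumerate(items, start=2):

After execution: s = 15
15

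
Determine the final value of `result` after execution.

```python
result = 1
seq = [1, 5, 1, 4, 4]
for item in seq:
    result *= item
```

Let's trace through this code step by step.

Initialize: result = 1
Initialize: seq = [1, 5, 1, 4, 4]
Entering loop: for item in seq:

After execution: result = 80
80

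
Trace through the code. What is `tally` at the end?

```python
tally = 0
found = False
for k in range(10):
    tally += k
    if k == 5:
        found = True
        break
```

Let's trace through this code step by step.

Initialize: tally = 0
Initialize: found = False
Entering loop: for k in range(10):

After execution: tally = 15
15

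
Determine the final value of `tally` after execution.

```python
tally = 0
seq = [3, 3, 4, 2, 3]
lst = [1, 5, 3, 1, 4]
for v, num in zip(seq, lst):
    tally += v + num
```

Let's trace through this code step by step.

Initialize: tally = 0
Initialize: seq = [3, 3, 4, 2, 3]
Initialize: lst = [1, 5, 3, 1, 4]
Entering loop: for v, num in zip(seq, lst):

After execution: tally = 29
29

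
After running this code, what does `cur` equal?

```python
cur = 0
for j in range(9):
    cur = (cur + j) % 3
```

Let's trace through this code step by step.

Initialize: cur = 0
Entering loop: for j in range(9):

After execution: cur = 0
0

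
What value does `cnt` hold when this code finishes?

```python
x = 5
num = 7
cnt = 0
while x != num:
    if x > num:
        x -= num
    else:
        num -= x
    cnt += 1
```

Let's trace through this code step by step.

Initialize: x = 5
Initialize: num = 7
Initialize: cnt = 0
Entering loop: while x != num:

After execution: cnt = 4
4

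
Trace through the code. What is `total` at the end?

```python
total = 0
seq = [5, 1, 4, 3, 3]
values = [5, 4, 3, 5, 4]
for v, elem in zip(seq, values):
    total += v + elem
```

Let's trace through this code step by step.

Initialize: total = 0
Initialize: seq = [5, 1, 4, 3, 3]
Initialize: values = [5, 4, 3, 5, 4]
Entering loop: for v, elem in zip(seq, values):

After execution: total = 37
37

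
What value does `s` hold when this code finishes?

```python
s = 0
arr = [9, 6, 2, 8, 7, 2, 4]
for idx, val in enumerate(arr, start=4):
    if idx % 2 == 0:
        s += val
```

Let's trace through this code step by step.

Initialize: s = 0
Initialize: arr = [9, 6, 2, 8, 7, 2, 4]
Entering loop: for idx, val in enumerate(arr, start=4):

After execution: s = 22
22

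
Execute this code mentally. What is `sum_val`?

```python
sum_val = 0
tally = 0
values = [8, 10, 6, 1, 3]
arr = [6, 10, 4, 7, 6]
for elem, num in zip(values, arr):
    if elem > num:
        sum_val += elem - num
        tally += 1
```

Let's trace through this code step by step.

Initialize: sum_val = 0
Initialize: tally = 0
Initialize: values = [8, 10, 6, 1, 3]
Initialize: arr = [6, 10, 4, 7, 6]
Entering loop: for elem, num in zip(values, arr):

After execution: sum_val = 4
4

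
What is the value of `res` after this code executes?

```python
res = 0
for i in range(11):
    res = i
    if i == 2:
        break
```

Let's trace through this code step by step.

Initialize: res = 0
Entering loop: for i in range(11):

After execution: res = 2
2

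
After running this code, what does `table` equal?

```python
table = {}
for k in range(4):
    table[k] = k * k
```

Let's trace through this code step by step.

Initialize: table = {}
Entering loop: for k in range(4):

After execution: table = {0: 0, 1: 1, 2: 4, 3: 9}
{0: 0, 1: 1, 2: 4, 3: 9}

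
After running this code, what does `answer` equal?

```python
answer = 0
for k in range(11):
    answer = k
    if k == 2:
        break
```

Let's trace through this code step by step.

Initialize: answer = 0
Entering loop: for k in range(11):

After execution: answer = 2
2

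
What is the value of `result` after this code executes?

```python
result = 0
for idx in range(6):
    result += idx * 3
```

Let's trace through this code step by step.

Initialize: result = 0
Entering loop: for idx in range(6):

After execution: result = 45
45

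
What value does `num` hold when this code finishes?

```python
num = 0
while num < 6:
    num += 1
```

Let's trace through this code step by step.

Initialize: num = 0
Entering loop: while num < 6:

After execution: num = 6
6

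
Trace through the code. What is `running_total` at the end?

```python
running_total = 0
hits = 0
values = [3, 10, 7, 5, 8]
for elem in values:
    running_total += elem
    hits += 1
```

Let's trace through this code step by step.

Initialize: running_total = 0
Initialize: hits = 0
Initialize: values = [3, 10, 7, 5, 8]
Entering loop: for elem in values:

After execution: running_total = 33
33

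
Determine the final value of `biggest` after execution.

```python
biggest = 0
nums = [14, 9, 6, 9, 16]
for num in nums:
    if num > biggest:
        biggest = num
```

Let's trace through this code step by step.

Initialize: biggest = 0
Initialize: nums = [14, 9, 6, 9, 16]
Entering loop: for num in nums:

After execution: biggest = 16
16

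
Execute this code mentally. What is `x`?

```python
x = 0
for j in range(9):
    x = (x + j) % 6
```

Let's trace through this code step by step.

Initialize: x = 0
Entering loop: for j in range(9):

After execution: x = 0
0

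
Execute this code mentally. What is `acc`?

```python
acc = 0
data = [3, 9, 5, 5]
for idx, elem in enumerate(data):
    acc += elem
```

Let's trace through this code step by step.

Initialize: acc = 0
Initialize: data = [3, 9, 5, 5]
Entering loop: for idx, elem in enumerate(data):

After execution: acc = 22
22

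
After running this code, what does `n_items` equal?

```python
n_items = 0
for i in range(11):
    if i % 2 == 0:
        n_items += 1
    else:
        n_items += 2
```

Let's trace through this code step by step.

Initialize: n_items = 0
Entering loop: for i in range(11):

After execution: n_items = 16
16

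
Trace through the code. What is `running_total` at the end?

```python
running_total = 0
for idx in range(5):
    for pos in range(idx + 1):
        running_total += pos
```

Let's trace through this code step by step.

Initialize: running_total = 0
Entering loop: for idx in range(5):

After execution: running_total = 20
20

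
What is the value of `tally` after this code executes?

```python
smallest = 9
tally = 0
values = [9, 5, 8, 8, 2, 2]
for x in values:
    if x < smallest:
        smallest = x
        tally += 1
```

Let's trace through this code step by step.

Initialize: smallest = 9
Initialize: tally = 0
Initialize: values = [9, 5, 8, 8, 2, 2]
Entering loop: for x in values:

After execution: tally = 2
2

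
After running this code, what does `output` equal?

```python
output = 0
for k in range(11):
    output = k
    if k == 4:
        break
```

Let's trace through this code step by step.

Initialize: output = 0
Entering loop: for k in range(11):

After execution: output = 4
4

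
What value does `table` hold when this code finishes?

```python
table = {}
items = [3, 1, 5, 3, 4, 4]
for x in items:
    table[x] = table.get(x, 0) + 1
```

Let's trace through this code step by step.

Initialize: table = {}
Initialize: items = [3, 1, 5, 3, 4, 4]
Entering loop: for x in items:

After execution: table = {3: 2, 1: 1, 5: 1, 4: 2}
{3: 2, 1: 1, 5: 1, 4: 2}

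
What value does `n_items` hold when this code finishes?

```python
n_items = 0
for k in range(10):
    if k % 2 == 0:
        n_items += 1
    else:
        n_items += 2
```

Let's trace through this code step by step.

Initialize: n_items = 0
Entering loop: for k in range(10):

After execution: n_items = 15
15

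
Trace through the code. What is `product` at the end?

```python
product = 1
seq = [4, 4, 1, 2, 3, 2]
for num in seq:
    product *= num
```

Let's trace through this code step by step.

Initialize: product = 1
Initialize: seq = [4, 4, 1, 2, 3, 2]
Entering loop: for num in seq:

After execution: product = 192
192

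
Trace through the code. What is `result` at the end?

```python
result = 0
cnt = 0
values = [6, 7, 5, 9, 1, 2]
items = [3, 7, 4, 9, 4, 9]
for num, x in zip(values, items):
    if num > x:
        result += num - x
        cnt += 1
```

Let's trace through this code step by step.

Initialize: result = 0
Initialize: cnt = 0
Initialize: values = [6, 7, 5, 9, 1, 2]
Initialize: items = [3, 7, 4, 9, 4, 9]
Entering loop: for num, x in zip(values, items):

After execution: result = 4
4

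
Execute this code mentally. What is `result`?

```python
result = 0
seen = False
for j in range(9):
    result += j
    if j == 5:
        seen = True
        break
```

Let's trace through this code step by step.

Initialize: result = 0
Initialize: seen = False
Entering loop: for j in range(9):

After execution: result = 15
15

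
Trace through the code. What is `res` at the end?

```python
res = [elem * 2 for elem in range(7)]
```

Let's trace through this code step by step.

Initialize: res = [elem * 2 for elem in range(7)]

After execution: res = [0, 2, 4, 6, 8, 10, 12]
[0, 2, 4, 6, 8, 10, 12]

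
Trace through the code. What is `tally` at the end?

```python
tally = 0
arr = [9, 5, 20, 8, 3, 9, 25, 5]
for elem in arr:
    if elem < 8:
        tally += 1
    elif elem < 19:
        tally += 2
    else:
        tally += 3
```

Let's trace through this code step by step.

Initialize: tally = 0
Initialize: arr = [9, 5, 20, 8, 3, 9, 25, 5]
Entering loop: for elem in arr:

After execution: tally = 15
15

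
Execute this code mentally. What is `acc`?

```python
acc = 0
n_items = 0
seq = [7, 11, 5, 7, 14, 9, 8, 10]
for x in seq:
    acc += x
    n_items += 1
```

Let's trace through this code step by step.

Initialize: acc = 0
Initialize: n_items = 0
Initialize: seq = [7, 11, 5, 7, 14, 9, 8, 10]
Entering loop: for x in seq:

After execution: acc = 71
71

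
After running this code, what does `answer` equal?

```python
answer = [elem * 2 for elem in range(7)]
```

Let's trace through this code step by step.

Initialize: answer = [elem * 2 for elem in range(7)]

After execution: answer = [0, 2, 4, 6, 8, 10, 12]
[0, 2, 4, 6, 8, 10, 12]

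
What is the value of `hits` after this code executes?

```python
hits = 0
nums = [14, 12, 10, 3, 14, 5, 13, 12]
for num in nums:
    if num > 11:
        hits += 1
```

Let's trace through this code step by step.

Initialize: hits = 0
Initialize: nums = [14, 12, 10, 3, 14, 5, 13, 12]
Entering loop: for num in nums:

After execution: hits = 5
5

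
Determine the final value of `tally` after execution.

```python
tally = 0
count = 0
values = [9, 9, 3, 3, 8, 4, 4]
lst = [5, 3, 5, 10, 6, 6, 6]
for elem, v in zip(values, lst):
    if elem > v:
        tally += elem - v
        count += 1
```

Let's trace through this code step by step.

Initialize: tally = 0
Initialize: count = 0
Initialize: values = [9, 9, 3, 3, 8, 4, 4]
Initialize: lst = [5, 3, 5, 10, 6, 6, 6]
Entering loop: for elem, v in zip(values, lst):

After execution: tally = 12
12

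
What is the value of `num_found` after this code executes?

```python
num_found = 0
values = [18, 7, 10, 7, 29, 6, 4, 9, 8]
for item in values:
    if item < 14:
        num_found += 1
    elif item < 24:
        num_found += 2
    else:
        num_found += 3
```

Let's trace through this code step by step.

Initialize: num_found = 0
Initialize: values = [18, 7, 10, 7, 29, 6, 4, 9, 8]
Entering loop: for item in values:

After execution: num_found = 12
12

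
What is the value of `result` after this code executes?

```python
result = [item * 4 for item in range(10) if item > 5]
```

Let's trace through this code step by step.

Initialize: result = [item * 4 for item in range(10) if item > 5]

After execution: result = [24, 28, 32, 36]
[24, 28, 32, 36]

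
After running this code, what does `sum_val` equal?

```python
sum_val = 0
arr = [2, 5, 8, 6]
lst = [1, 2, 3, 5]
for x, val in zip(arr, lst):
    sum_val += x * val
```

Let's trace through this code step by step.

Initialize: sum_val = 0
Initialize: arr = [2, 5, 8, 6]
Initialize: lst = [1, 2, 3, 5]
Entering loop: for x, val in zip(arr, lst):

After execution: sum_val = 66
66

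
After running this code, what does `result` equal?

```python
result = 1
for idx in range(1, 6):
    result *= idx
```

Let's trace through this code step by step.

Initialize: result = 1
Entering loop: for idx in range(1, 6):

After execution: result = 120
120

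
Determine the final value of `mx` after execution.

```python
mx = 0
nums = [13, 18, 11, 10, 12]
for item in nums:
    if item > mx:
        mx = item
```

Let's trace through this code step by step.

Initialize: mx = 0
Initialize: nums = [13, 18, 11, 10, 12]
Entering loop: for item in nums:

After execution: mx = 18
18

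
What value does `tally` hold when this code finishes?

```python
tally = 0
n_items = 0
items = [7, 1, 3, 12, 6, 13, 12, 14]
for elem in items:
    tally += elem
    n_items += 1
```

Let's trace through this code step by step.

Initialize: tally = 0
Initialize: n_items = 0
Initialize: items = [7, 1, 3, 12, 6, 13, 12, 14]
Entering loop: for elem in items:

After execution: tally = 68
68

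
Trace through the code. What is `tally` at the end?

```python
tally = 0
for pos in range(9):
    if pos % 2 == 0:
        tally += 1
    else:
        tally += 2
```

Let's trace through this code step by step.

Initialize: tally = 0
Entering loop: for pos in range(9):

After execution: tally = 13
13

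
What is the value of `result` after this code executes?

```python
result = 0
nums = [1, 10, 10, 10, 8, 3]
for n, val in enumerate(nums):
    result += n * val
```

Let's trace through this code step by step.

Initialize: result = 0
Initialize: nums = [1, 10, 10, 10, 8, 3]
Entering loop: for n, val in enumerate(nums):

After execution: result = 107
107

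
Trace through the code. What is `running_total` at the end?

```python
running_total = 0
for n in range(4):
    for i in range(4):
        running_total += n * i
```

Let's trace through this code step by step.

Initialize: running_total = 0
Entering loop: for n in range(4):

After execution: running_total = 36
36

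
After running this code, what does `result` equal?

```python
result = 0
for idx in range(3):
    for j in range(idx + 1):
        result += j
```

Let's trace through this code step by step.

Initialize: result = 0
Entering loop: for idx in range(3):

After execution: result = 4
4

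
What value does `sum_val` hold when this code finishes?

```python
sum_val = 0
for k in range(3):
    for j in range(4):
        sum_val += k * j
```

Let's trace through this code step by step.

Initialize: sum_val = 0
Entering loop: for k in range(3):

After execution: sum_val = 18
18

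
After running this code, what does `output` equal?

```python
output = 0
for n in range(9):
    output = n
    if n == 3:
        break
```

Let's trace through this code step by step.

Initialize: output = 0
Entering loop: for n in range(9):

After execution: output = 3
3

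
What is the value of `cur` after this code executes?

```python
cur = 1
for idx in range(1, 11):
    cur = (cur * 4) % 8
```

Let's trace through this code step by step.

Initialize: cur = 1
Entering loop: for idx in range(1, 11):

After execution: cur = 0
0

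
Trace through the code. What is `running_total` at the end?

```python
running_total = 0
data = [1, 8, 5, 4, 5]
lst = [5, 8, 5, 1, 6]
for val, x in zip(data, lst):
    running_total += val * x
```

Let's trace through this code step by step.

Initialize: running_total = 0
Initialize: data = [1, 8, 5, 4, 5]
Initialize: lst = [5, 8, 5, 1, 6]
Entering loop: for val, x in zip(data, lst):

After execution: running_total = 128
128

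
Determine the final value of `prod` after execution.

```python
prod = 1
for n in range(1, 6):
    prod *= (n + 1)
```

Let's trace through this code step by step.

Initialize: prod = 1
Entering loop: for n in range(1, 6):

After execution: prod = 720
720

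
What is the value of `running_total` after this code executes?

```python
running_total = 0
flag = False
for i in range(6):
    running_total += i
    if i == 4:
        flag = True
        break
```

Let's trace through this code step by step.

Initialize: running_total = 0
Initialize: flag = False
Entering loop: for i in range(6):

After execution: running_total = 10
10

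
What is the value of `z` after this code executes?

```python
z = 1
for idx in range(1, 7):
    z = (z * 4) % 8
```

Let's trace through this code step by step.

Initialize: z = 1
Entering loop: for idx in range(1, 7):

After execution: z = 0
0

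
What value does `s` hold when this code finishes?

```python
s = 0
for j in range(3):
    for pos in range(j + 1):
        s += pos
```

Let's trace through this code step by step.

Initialize: s = 0
Entering loop: for j in range(3):

After execution: s = 4
4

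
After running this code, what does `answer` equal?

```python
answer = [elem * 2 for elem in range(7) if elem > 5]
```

Let's trace through this code step by step.

Initialize: answer = [elem * 2 for elem in range(7) if elem > 5]

After execution: answer = [12]
[12]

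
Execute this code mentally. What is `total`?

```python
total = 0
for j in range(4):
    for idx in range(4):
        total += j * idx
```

Let's trace through this code step by step.

Initialize: total = 0
Entering loop: for j in range(4):

After execution: total = 36
36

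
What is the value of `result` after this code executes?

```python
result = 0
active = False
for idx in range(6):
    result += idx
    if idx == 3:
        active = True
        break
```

Let's trace through this code step by step.

Initialize: result = 0
Initialize: active = False
Entering loop: for idx in range(6):

After execution: result = 6
6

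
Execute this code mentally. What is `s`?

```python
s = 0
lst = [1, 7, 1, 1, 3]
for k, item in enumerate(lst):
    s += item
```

Let's trace through this code step by step.

Initialize: s = 0
Initialize: lst = [1, 7, 1, 1, 3]
Entering loop: for k, item in enumerate(lst):

After execution: s = 13
13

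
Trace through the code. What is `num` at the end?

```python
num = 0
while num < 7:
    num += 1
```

Let's trace through this code step by step.

Initialize: num = 0
Entering loop: while num < 7:

After execution: num = 7
7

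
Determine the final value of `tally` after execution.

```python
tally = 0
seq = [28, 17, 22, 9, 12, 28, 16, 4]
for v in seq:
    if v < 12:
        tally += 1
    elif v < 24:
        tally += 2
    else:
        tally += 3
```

Let's trace through this code step by step.

Initialize: tally = 0
Initialize: seq = [28, 17, 22, 9, 12, 28, 16, 4]
Entering loop: for v in seq:

After execution: tally = 16
16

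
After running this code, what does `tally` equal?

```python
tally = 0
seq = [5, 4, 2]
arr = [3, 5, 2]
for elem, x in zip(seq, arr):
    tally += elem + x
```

Let's trace through this code step by step.

Initialize: tally = 0
Initialize: seq = [5, 4, 2]
Initialize: arr = [3, 5, 2]
Entering loop: for elem, x in zip(seq, arr):

After execution: tally = 21
21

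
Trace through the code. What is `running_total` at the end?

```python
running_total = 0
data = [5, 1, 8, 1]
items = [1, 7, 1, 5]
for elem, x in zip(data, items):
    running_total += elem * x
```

Let's trace through this code step by step.

Initialize: running_total = 0
Initialize: data = [5, 1, 8, 1]
Initialize: items = [1, 7, 1, 5]
Entering loop: for elem, x in zip(data, items):

After execution: running_total = 25
25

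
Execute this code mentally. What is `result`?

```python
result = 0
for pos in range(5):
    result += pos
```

Let's trace through this code step by step.

Initialize: result = 0
Entering loop: for pos in range(5):

After execution: result = 10
10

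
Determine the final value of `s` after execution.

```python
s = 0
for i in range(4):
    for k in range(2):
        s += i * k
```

Let's trace through this code step by step.

Initialize: s = 0
Entering loop: for i in range(4):

After execution: s = 6
6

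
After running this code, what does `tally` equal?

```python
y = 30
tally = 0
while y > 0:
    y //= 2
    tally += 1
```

Let's trace through this code step by step.

Initialize: y = 30
Initialize: tally = 0
Entering loop: while y > 0:

After execution: tally = 5
5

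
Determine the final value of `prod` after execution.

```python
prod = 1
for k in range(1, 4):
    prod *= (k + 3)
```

Let's trace through this code step by step.

Initialize: prod = 1
Entering loop: for k in range(1, 4):

After execution: prod = 120
120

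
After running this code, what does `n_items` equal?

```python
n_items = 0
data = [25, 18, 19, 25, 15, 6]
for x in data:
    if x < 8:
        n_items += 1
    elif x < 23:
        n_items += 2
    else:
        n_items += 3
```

Let's trace through this code step by step.

Initialize: n_items = 0
Initialize: data = [25, 18, 19, 25, 15, 6]
Entering loop: for x in data:

After execution: n_items = 13
13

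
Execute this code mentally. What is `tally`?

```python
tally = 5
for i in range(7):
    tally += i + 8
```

Let's trace through this code step by step.

Initialize: tally = 5
Entering loop: for i in range(7):

After execution: tally = 82
82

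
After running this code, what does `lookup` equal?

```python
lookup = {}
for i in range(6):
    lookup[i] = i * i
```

Let's trace through this code step by step.

Initialize: lookup = {}
Entering loop: for i in range(6):

After execution: lookup = {0: 0, 1: 1, 2: 4, 3: 9, 4: 16, 5: 25}
{0: 0, 1: 1, 2: 4, 3: 9, 4: 16, 5: 25}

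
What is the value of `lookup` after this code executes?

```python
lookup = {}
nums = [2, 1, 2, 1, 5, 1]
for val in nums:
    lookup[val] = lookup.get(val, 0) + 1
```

Let's trace through this code step by step.

Initialize: lookup = {}
Initialize: nums = [2, 1, 2, 1, 5, 1]
Entering loop: for val in nums:

After execution: lookup = {2: 2, 1: 3, 5: 1}
{2: 2, 1: 3, 5: 1}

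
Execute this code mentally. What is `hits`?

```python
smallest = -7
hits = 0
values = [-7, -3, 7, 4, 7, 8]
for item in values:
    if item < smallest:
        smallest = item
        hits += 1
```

Let's trace through this code step by step.

Initialize: smallest = -7
Initialize: hits = 0
Initialize: values = [-7, -3, 7, 4, 7, 8]
Entering loop: for item in values:

After execution: hits = 0
0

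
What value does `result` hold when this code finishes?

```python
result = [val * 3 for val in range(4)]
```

Let's trace through this code step by step.

Initialize: result = [val * 3 for val in range(4)]

After execution: result = [0, 3, 6, 9]
[0, 3, 6, 9]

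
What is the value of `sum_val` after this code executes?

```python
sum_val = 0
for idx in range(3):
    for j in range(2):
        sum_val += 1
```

Let's trace through this code step by step.

Initialize: sum_val = 0
Entering loop: for idx in range(3):

After execution: sum_val = 6
6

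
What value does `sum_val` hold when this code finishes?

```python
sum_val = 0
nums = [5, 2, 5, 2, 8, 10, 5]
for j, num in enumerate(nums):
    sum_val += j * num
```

Let's trace through this code step by step.

Initialize: sum_val = 0
Initialize: nums = [5, 2, 5, 2, 8, 10, 5]
Entering loop: for j, num in enumerate(nums):

After execution: sum_val = 130
130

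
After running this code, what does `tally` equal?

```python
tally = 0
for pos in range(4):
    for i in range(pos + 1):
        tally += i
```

Let's trace through this code step by step.

Initialize: tally = 0
Entering loop: for pos in range(4):

After execution: tally = 10
10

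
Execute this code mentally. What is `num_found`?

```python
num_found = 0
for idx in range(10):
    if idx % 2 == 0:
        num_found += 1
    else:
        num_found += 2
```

Let's trace through this code step by step.

Initialize: num_found = 0
Entering loop: for idx in range(10):

After execution: num_found = 15
15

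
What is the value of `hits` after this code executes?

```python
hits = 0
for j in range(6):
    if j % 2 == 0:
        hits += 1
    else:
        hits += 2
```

Let's trace through this code step by step.

Initialize: hits = 0
Entering loop: for j in range(6):

After execution: hits = 9
9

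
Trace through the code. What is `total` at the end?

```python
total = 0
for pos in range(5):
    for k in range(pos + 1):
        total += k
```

Let's trace through this code step by step.

Initialize: total = 0
Entering loop: for pos in range(5):

After execution: total = 20
20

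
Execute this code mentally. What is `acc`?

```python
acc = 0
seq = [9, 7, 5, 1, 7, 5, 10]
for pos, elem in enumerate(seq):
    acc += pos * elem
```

Let's trace through this code step by step.

Initialize: acc = 0
Initialize: seq = [9, 7, 5, 1, 7, 5, 10]
Entering loop: for pos, elem in enumerate(seq):

After execution: acc = 133
133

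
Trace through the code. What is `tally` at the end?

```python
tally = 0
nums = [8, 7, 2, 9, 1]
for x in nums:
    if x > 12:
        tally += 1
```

Let's trace through this code step by step.

Initialize: tally = 0
Initialize: nums = [8, 7, 2, 9, 1]
Entering loop: for x in nums:

After execution: tally = 0
0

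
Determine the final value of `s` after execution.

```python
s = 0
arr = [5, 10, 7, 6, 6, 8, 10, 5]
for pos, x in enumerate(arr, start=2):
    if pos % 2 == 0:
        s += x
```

Let's trace through this code step by step.

Initialize: s = 0
Initialize: arr = [5, 10, 7, 6, 6, 8, 10, 5]
Entering loop: for pos, x in enumerate(arr, start=2):

After execution: s = 28
28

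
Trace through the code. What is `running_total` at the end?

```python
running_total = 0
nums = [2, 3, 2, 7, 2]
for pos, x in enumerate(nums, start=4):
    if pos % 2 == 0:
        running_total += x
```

Let's trace through this code step by step.

Initialize: running_total = 0
Initialize: nums = [2, 3, 2, 7, 2]
Entering loop: for pos, x in enumerate(nums, start=4):

After execution: running_total = 6
6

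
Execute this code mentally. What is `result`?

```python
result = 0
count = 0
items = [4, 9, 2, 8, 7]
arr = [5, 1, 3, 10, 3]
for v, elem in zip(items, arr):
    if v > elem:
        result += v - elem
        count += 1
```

Let's trace through this code step by step.

Initialize: result = 0
Initialize: count = 0
Initialize: items = [4, 9, 2, 8, 7]
Initialize: arr = [5, 1, 3, 10, 3]
Entering loop: for v, elem in zip(items, arr):

After execution: result = 12
12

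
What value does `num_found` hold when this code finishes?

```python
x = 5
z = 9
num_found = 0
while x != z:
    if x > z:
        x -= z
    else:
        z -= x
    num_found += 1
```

Let's trace through this code step by step.

Initialize: x = 5
Initialize: z = 9
Initialize: num_found = 0
Entering loop: while x != z:

After execution: num_found = 5
5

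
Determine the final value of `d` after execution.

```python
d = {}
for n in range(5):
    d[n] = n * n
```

Let's trace through this code step by step.

Initialize: d = {}
Entering loop: for n in range(5):

After execution: d = {0: 0, 1: 1, 2: 4, 3: 9, 4: 16}
{0: 0, 1: 1, 2: 4, 3: 9, 4: 16}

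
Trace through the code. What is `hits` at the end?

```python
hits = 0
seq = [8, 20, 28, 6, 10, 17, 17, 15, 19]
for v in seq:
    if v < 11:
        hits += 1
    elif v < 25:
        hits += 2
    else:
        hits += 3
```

Let's trace through this code step by step.

Initialize: hits = 0
Initialize: seq = [8, 20, 28, 6, 10, 17, 17, 15, 19]
Entering loop: for v in seq:

After execution: hits = 16
16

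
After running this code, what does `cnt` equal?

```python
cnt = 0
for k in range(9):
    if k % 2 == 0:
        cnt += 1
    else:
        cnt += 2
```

Let's trace through this code step by step.

Initialize: cnt = 0
Entering loop: for k in range(9):

After execution: cnt = 13
13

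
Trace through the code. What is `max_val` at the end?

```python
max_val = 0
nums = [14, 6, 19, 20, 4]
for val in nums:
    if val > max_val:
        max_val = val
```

Let's trace through this code step by step.

Initialize: max_val = 0
Initialize: nums = [14, 6, 19, 20, 4]
Entering loop: for val in nums:

After execution: max_val = 20
20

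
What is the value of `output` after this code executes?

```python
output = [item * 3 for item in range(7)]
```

Let's trace through this code step by step.

Initialize: output = [item * 3 for item in range(7)]

After execution: output = [0, 3, 6, 9, 12, 15, 18]
[0, 3, 6, 9, 12, 15, 18]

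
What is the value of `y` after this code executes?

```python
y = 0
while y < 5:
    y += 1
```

Let's trace through this code step by step.

Initialize: y = 0
Entering loop: while y < 5:

After execution: y = 5
5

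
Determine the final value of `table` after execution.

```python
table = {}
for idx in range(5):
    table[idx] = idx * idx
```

Let's trace through this code step by step.

Initialize: table = {}
Entering loop: for idx in range(5):

After execution: table = {0: 0, 1: 1, 2: 4, 3: 9, 4: 16}
{0: 0, 1: 1, 2: 4, 3: 9, 4: 16}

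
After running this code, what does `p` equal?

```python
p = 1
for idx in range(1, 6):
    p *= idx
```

Let's trace through this code step by step.

Initialize: p = 1
Entering loop: for idx in range(1, 6):

After execution: p = 120
120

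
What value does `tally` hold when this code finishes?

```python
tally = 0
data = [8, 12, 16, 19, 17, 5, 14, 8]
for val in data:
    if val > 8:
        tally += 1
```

Let's trace through this code step by step.

Initialize: tally = 0
Initialize: data = [8, 12, 16, 19, 17, 5, 14, 8]
Entering loop: for val in data:

After execution: tally = 5
5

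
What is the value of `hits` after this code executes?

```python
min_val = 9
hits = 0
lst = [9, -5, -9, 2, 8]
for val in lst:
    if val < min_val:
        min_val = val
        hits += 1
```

Let's trace through this code step by step.

Initialize: min_val = 9
Initialize: hits = 0
Initialize: lst = [9, -5, -9, 2, 8]
Entering loop: for val in lst:

After execution: hits = 2
2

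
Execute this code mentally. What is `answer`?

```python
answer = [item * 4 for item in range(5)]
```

Let's trace through this code step by step.

Initialize: answer = [item * 4 for item in range(5)]

After execution: answer = [0, 4, 8, 12, 16]
[0, 4, 8, 12, 16]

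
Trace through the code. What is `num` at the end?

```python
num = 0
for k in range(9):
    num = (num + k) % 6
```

Let's trace through this code step by step.

Initialize: num = 0
Entering loop: for k in range(9):

After execution: num = 0
0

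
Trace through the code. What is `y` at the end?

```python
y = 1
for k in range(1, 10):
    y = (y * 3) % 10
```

Let's trace through this code step by step.

Initialize: y = 1
Entering loop: for k in range(1, 10):

After execution: y = 3
3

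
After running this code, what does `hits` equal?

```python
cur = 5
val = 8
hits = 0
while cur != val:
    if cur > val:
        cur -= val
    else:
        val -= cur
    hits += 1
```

Let's trace through this code step by step.

Initialize: cur = 5
Initialize: val = 8
Initialize: hits = 0
Entering loop: while cur != val:

After execution: hits = 4
4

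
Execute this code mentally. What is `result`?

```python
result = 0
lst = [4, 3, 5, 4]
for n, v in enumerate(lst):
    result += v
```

Let's trace through this code step by step.

Initialize: result = 0
Initialize: lst = [4, 3, 5, 4]
Entering loop: for n, v in enumerate(lst):

After execution: result = 16
16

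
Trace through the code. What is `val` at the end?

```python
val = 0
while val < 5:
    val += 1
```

Let's trace through this code step by step.

Initialize: val = 0
Entering loop: while val < 5:

After execution: val = 5
5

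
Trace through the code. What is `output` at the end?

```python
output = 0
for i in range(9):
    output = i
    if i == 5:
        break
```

Let's trace through this code step by step.

Initialize: output = 0
Entering loop: for i in range(9):

After execution: output = 5
5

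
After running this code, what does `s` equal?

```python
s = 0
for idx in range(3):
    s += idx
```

Let's trace through this code step by step.

Initialize: s = 0
Entering loop: for idx in range(3):

After execution: s = 3
3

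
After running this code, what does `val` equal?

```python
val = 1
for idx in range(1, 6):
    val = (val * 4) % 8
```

Let's trace through this code step by step.

Initialize: val = 1
Entering loop: for idx in range(1, 6):

After execution: val = 0
0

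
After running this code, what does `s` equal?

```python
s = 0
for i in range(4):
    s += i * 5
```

Let's trace through this code step by step.

Initialize: s = 0
Entering loop: for i in range(4):

After execution: s = 30
30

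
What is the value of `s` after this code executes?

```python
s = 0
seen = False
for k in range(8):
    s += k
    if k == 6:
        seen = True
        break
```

Let's trace through this code step by step.

Initialize: s = 0
Initialize: seen = False
Entering loop: for k in range(8):

After execution: s = 21
21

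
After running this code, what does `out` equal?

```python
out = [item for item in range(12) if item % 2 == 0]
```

Let's trace through this code step by step.

Initialize: out = [item for item in range(12) if item % 2 == 0]

After execution: out = [0, 2, 4, 6, 8, 10]
[0, 2, 4, 6, 8, 10]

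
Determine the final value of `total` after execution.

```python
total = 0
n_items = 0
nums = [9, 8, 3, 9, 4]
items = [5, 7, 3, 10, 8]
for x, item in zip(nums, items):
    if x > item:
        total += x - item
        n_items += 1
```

Let's trace through this code step by step.

Initialize: total = 0
Initialize: n_items = 0
Initialize: nums = [9, 8, 3, 9, 4]
Initialize: items = [5, 7, 3, 10, 8]
Entering loop: for x, item in zip(nums, items):

After execution: total = 5
5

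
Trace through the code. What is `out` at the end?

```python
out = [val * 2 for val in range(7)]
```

Let's trace through this code step by step.

Initialize: out = [val * 2 for val in range(7)]

After execution: out = [0, 2, 4, 6, 8, 10, 12]
[0, 2, 4, 6, 8, 10, 12]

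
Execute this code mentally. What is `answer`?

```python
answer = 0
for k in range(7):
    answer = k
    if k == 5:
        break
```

Let's trace through this code step by step.

Initialize: answer = 0
Entering loop: for k in range(7):

After execution: answer = 5
5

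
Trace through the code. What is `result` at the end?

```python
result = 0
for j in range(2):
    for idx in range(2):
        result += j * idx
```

Let's trace through this code step by step.

Initialize: result = 0
Entering loop: for j in range(2):

After execution: result = 1
1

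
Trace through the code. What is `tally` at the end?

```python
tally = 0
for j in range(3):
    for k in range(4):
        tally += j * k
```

Let's trace through this code step by step.

Initialize: tally = 0
Entering loop: for j in range(3):

After execution: tally = 18
18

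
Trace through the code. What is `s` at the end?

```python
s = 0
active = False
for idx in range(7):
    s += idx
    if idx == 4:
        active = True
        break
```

Let's trace through this code step by step.

Initialize: s = 0
Initialize: active = False
Entering loop: for idx in range(7):

After execution: s = 10
10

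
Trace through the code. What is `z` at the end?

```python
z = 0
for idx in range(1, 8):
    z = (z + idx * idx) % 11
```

Let's trace through this code step by step.

Initialize: z = 0
Entering loop: for idx in range(1, 8):

After execution: z = 8
8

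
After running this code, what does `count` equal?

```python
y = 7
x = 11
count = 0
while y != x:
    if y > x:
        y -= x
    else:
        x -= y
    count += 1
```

Let's trace through this code step by step.

Initialize: y = 7
Initialize: x = 11
Initialize: count = 0
Entering loop: while y != x:

After execution: count = 5
5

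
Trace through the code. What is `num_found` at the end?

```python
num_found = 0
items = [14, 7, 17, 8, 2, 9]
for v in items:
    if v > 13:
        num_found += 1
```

Let's trace through this code step by step.

Initialize: num_found = 0
Initialize: items = [14, 7, 17, 8, 2, 9]
Entering loop: for v in items:

After execution: num_found = 2
2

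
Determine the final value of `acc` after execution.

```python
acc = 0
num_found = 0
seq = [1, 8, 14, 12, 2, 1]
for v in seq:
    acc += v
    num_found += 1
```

Let's trace through this code step by step.

Initialize: acc = 0
Initialize: num_found = 0
Initialize: seq = [1, 8, 14, 12, 2, 1]
Entering loop: for v in seq:

After execution: acc = 38
38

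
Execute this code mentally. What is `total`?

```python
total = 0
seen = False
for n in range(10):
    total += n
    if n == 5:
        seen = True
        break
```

Let's trace through this code step by step.

Initialize: total = 0
Initialize: seen = False
Entering loop: for n in range(10):

After execution: total = 15
15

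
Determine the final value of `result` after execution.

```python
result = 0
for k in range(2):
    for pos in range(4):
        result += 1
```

Let's trace through this code step by step.

Initialize: result = 0
Entering loop: for k in range(2):

After execution: result = 8
8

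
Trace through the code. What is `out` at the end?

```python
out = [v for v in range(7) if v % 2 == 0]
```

Let's trace through this code step by step.

Initialize: out = [v for v in range(7) if v % 2 == 0]

After execution: out = [0, 2, 4, 6]
[0, 2, 4, 6]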